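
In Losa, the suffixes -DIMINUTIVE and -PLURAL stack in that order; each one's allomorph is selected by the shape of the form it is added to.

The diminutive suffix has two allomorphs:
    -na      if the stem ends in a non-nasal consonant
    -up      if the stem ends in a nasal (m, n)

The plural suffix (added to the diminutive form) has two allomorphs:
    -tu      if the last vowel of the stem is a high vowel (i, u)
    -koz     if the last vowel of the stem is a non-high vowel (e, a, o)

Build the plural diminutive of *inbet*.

inbetnakoz

Since the final consonant of *inbet* is /t/ (non-nasal), it takes -na, giving *inbetna*.
The diminutive form *inbetna*: last vowel = /a/, a non-high vowel → -koz → *inbetnakoz*.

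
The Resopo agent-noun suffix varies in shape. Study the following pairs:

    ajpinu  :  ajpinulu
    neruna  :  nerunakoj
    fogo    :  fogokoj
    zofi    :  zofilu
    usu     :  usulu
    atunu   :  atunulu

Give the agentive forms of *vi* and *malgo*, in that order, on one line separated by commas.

The pattern is height harmony: -lu when the last vowel of the stem is a high vowel (*ajpinu*, *zofi*, *usu*, *atunu*); -koj when the last vowel of the stem is a non-high vowel (*neruna*, *fogo*).
The last vowel of *vi* is /i/, which is a high vowel, so the suffix is -lu, giving *vilu*.
*malgo* — last vowel /o/ (a non-high vowel) → -koj → *malgokoj*.

vilu, malgokoj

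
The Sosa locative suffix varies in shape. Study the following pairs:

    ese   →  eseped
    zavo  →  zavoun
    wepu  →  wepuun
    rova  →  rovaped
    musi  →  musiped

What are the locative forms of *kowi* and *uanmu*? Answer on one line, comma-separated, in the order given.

kowiped, uanmuun

Looking at the last vowel of each stem: -un when the last vowel of the stem is a rounded vowel (*zavo*, *wepu*); -ped when the last vowel of the stem is an unrounded vowel (*ese*, *rova*, *musi*).
*kowi* — last vowel /i/ (an unrounded vowel) → -ped → *kowiped*.
The last vowel of *uanmu* is /u/, which is a rounded vowel, so the suffix is -un, giving *uanmuun*.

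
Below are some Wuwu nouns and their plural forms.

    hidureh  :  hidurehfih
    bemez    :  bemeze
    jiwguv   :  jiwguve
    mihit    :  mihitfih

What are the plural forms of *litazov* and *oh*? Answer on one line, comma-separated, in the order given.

litazove, ohfih

The pattern is voicing of the final consonant: -fih when the stem ends in a voiceless consonant (*hidureh*, *mihit*); -e when the stem ends in a voiced consonant (*bemez*, *jiwguv*).
*litazov*: final consonant = /v/, voiced → -e → *litazove*.
*oh*: final consonant = /h/, voiceless → -fih → *ohfih*.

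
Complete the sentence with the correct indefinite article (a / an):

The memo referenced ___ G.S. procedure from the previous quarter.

a

The indefinite article is chosen by the initial *sound* of the following word, not its spelling.
The initialism *G.S.* is read letter by letter; the first letter, G, is pronounced /dʒiː/, which begins with a consonant sound.
So the article is *a*: The memo referenced a G.S. procedure from the previous quarter.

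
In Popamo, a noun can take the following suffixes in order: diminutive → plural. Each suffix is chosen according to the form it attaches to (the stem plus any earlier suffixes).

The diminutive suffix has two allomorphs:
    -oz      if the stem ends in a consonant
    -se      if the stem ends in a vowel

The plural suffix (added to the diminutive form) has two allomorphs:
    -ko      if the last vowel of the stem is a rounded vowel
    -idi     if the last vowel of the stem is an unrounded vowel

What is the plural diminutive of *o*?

oseidi

*o*: final sound = /o/, a vowel → -se → *ose*.
The diminutive form *ose*: last vowel = /e/, an unrounded vowel → -idi → *oseidi*.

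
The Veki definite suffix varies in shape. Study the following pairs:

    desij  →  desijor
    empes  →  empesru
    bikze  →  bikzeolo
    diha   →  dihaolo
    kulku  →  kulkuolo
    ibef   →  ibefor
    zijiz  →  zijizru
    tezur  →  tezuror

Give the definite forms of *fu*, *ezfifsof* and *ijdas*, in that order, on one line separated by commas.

The pattern is sibilance of the final sound: -ru when the stem ends in a sibilant (*empes*, *zijiz*); -or when the stem ends in a non-sibilant consonant (*desij*, *ibef*, *tezur*); -olo when the stem ends in a vowel (*bikze*, *diha*, *kulku*).
*fu* — final sound /u/ (a vowel) → -olo → *fuolo*.
*ezfifsof*: final sound = /f/, a non-sibilant consonant → -or → *ezfifsofor*.
Since the final sound of *ijdas* is /s/ (a sibilant), it takes -ru, giving *ijdasru*.

fuolo, ezfifsofor, ijdasru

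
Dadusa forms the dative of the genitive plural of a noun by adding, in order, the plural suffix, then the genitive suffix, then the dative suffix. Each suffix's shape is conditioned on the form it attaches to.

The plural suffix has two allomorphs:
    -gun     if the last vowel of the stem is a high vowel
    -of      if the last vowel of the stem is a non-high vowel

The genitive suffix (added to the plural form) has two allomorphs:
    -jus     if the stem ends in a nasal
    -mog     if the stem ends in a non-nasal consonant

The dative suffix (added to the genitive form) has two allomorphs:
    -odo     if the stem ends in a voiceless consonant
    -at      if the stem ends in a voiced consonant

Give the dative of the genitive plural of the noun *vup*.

vupgunjusodo

*vup* — last vowel /u/ (a high vowel) → -gun → *vupgun*.
The plural form *vupgun* — final consonant /n/ (a nasal) → -jus → *vupgunjus*.
The genitive form *vupgunjus*: final consonant = /s/, voiceless → -odo → *vupgunjusodo*.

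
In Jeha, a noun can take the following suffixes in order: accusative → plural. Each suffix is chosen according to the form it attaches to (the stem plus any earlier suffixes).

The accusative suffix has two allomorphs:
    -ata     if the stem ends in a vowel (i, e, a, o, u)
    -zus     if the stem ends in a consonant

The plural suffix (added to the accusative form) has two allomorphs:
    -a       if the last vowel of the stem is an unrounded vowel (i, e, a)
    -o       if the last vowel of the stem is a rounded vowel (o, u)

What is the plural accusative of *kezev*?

*kezev*: final sound = /v/, a consonant → -zus → *kezevzus*.
The accusative form *kezevzus*: last vowel = /u/, a rounded vowel → -o → *kezevzuso*.

kezevzuso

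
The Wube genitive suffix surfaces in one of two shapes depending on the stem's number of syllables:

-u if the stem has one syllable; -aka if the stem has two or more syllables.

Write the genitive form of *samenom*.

samenomaka

With 3 syllables, *samenom* takes -aka → *samenomaka*.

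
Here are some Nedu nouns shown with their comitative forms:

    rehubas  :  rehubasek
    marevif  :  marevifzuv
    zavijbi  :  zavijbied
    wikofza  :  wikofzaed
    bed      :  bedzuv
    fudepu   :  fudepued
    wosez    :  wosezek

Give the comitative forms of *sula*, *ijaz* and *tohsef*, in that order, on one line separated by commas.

sulaed, ijazek, tohsefzuv

Looking at the final sound of each stem: -ek when the stem ends in a sibilant (*rehubas*, *wosez*); -zuv when the stem ends in a non-sibilant consonant (*marevif*, *bed*); -ed when the stem ends in a vowel (*zavijbi*, *wikofza*, *fudepu*).
*sula*: final sound = /a/, a vowel → -ed → *sulaed*.
*ijaz* — final sound /z/ (a sibilant) → -ek → *ijazek*.
Since the final sound of *tohsef* is /f/ (a non-sibilant consonant), it takes -zuv, giving *tohsefzuv*.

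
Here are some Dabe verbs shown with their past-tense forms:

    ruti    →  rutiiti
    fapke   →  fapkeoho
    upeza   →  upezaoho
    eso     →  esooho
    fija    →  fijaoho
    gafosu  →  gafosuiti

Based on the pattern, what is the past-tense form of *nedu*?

The alternation tracks the last vowel of the stem — -iti when the last vowel of the stem is a high vowel (*ruti*, *gafosu*); -oho when the last vowel of the stem is a non-high vowel (*fapke*, *upeza*, *eso*, *fija*).
*nedu*: last vowel = /u/, a high vowel → -iti → *neduiti*.

neduiti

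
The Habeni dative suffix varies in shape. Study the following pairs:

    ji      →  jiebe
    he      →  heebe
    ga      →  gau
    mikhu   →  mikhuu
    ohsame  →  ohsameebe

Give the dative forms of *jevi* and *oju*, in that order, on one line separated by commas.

jeviebe, ojuu

The pattern is front/back vowel harmony: -ebe when the last vowel of the stem is a front vowel (*ji*, *he*, *ohsame*); -u when the last vowel of the stem is a back vowel (*ga*, *mikhu*).
*jevi* — last vowel /i/ (a front vowel) → -ebe → *jeviebe*.
Since the last vowel of *oju* is /u/ (a back vowel), it takes -u, giving *ojuu*.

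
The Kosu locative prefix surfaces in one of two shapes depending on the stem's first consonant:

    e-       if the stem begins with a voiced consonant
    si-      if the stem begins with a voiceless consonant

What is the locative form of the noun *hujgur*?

sihujgur

*hujgur* — first consonant /h/ (voiceless) → si- → *sihujgur*.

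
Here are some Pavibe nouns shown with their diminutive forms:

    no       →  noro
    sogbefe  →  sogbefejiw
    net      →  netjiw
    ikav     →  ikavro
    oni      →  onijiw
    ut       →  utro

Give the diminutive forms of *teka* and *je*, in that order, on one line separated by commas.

tekaro, jejiw

Looking at the last vowel of each stem: -jiw when the last vowel of the stem is a front vowel (*sogbefe*, *net*, *oni*); -ro when the last vowel of the stem is a back vowel (*no*, *ikav*, *ut*).
The last vowel of *teka* is /a/, which is a back vowel, so the suffix is -ro, giving *tekaro*.
*je*: last vowel = /e/, a front vowel → -jiw → *jejiw*.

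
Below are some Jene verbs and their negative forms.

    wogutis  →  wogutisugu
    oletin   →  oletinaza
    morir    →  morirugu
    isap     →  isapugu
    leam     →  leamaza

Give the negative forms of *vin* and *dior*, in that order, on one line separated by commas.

The suffix is conditioned by the final consonant: -aza when the stem ends in a nasal (*oletin*, *leam*); -ugu when the stem ends in a non-nasal consonant (*wogutis*, *morir*, *isap*).
The final consonant of *vin* is /n/, which is a nasal, so the suffix is -aza, giving *vinaza*.
*dior*: final consonant = /r/, non-nasal → -ugu → *diorugu*.

vinaza, diorugu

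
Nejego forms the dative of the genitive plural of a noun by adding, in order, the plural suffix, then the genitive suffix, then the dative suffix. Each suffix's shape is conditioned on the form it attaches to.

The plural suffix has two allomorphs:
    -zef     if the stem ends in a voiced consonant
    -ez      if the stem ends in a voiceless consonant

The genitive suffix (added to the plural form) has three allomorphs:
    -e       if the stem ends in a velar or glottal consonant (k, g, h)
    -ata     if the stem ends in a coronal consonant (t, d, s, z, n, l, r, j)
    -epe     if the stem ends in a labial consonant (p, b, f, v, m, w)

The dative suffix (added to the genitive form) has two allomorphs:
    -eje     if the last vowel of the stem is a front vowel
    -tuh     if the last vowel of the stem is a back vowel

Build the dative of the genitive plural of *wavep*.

*wavep* — final consonant /p/ (voiceless) → -ez → *wavepez*.
The plural form *wavepez*: final consonant = /z/, coronal → -ata → *wavepezata*.
Since the last vowel of the genitive form *wavepezata* is /a/ (a back vowel), it takes -tuh, giving *wavepezatatuh*.

wavepezatatuh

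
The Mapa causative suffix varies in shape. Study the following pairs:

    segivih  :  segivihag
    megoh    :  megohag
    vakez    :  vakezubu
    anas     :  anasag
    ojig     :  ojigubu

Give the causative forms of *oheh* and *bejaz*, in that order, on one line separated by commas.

ohehag, bejazubu

The pattern is voicing of the final consonant: -ag when the stem ends in a voiceless consonant (*segivih*, *megoh*, *anas*); -ubu when the stem ends in a voiced consonant (*vakez*, *ojig*).
*oheh* — final consonant /h/ (voiceless) → -ag → *ohehag*.
*bejaz* — final consonant /z/ (voiced) → -ubu → *bejazubu*.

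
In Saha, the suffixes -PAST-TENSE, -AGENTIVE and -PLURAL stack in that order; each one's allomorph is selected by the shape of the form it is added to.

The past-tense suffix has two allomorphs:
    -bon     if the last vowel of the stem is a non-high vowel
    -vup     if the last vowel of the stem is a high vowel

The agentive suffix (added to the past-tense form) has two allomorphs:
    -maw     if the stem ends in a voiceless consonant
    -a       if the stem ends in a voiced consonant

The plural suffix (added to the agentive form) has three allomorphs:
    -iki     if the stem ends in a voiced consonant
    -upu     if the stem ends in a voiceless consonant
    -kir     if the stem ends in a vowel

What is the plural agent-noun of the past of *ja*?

The last vowel of *ja* is /a/, which is a non-high vowel, so the past-tense suffix is -bon, giving *jabon*.
The past-tense form *jabon*: final consonant = /n/, voiced → -a → *jabona*.
The agentive form *jabona* — final sound /a/ (a vowel) → -kir → *jabonakir*.

jabonakir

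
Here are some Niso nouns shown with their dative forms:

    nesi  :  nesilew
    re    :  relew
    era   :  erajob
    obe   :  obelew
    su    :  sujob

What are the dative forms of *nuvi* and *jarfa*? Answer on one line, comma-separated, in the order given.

nuvilew, jarfajob

The alternation tracks the last vowel of the stem — -lew when the last vowel of the stem is a front vowel (*nesi*, *re*, *obe*); -job when the last vowel of the stem is a back vowel (*era*, *su*).
*nuvi* — last vowel /i/ (a front vowel) → -lew → *nuvilew*.
*jarfa*: last vowel = /a/, a back vowel → -job → *jarfajob*.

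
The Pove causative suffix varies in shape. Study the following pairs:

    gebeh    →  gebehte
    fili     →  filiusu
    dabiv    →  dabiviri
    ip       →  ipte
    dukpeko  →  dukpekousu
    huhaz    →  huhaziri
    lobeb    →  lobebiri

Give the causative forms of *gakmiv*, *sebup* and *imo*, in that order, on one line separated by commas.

The suffix is conditioned by the final sound: -te when the stem ends in a voiceless consonant (*gebeh*, *ip*); -iri when the stem ends in a voiced consonant (*dabiv*, *huhaz*, *lobeb*); -usu when the stem ends in a vowel (*fili*, *dukpeko*).
*gakmiv*: final sound = /v/, a voiced consonant → -iri → *gakmiviri*.
*sebup* — final sound /p/ (a voiceless consonant) → -te → *sebupte*.
Since the final sound of *imo* is /o/ (a vowel), it takes -usu, giving *imousu*.

gakmiviri, sebupte, imousu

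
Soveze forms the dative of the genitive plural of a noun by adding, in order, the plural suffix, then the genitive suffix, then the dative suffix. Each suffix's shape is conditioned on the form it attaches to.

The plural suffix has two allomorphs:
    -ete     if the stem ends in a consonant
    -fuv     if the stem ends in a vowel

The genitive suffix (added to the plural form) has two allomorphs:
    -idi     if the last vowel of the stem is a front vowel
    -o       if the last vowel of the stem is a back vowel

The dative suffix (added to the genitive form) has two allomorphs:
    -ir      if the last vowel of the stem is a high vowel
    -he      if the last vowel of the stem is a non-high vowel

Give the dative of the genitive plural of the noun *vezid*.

vezideteidiir

*vezid* — final sound /d/ (a consonant) → -ete → *vezidete*.
The plural form *vezidete*: last vowel = /e/, a front vowel → -idi → *vezideteidi*.
The genitive form *vezideteidi* — last vowel /i/ (a high vowel) → -ir → *vezideteidiir*.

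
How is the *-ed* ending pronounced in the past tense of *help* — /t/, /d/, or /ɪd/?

The stem *help* ends in a voiceless consonant other than /t/.
The -ed suffix is realized as /ɪd/ after /t, d/; as /t/ after other voiceless consonants; and as /d/ after other voiced sounds.
So -ed on *help* is pronounced /t/.

/t/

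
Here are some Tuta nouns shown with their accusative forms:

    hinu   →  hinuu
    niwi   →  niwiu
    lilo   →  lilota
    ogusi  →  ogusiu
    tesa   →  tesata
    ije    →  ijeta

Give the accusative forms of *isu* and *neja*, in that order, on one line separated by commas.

isuu, nejata

The alternation tracks the last vowel of the stem — -u when the last vowel of the stem is a high vowel (*hinu*, *niwi*, *ogusi*); -ta when the last vowel of the stem is a non-high vowel (*lilo*, *tesa*, *ije*).
*isu*: last vowel = /u/, a high vowel → -u → *isuu*.
*neja*: last vowel = /a/, a non-high vowel → -ta → *nejata*.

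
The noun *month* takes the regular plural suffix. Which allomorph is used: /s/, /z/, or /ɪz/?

/s/

The stem *month* ends in a voiceless non-sibilant consonant.
The plural suffix surfaces as /ɪz/ after sibilants, /s/ after other voiceless consonants, and /z/ after other voiced sounds.
So the plural -s on *month* is pronounced /s/.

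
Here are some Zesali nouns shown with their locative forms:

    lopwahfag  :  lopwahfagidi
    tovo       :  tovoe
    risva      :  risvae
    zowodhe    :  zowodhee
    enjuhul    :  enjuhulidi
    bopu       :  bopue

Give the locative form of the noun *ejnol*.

The pattern is consonant vs. vowel: -idi when the stem ends in a consonant (*lopwahfag*, *enjuhul*); -e when the stem ends in a vowel (*tovo*, *risva*, *zowodhe*, *bopu*).
Since the final sound of *ejnol* is /l/ (a consonant), it takes -idi, giving *ejnolidi*.

ejnolidi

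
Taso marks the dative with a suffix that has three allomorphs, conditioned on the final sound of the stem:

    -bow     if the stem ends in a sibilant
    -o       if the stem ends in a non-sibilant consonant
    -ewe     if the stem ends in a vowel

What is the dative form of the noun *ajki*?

ajkiewe

The final sound of *ajki* is /i/, which is a vowel, so the suffix is -ewe, giving *ajkiewe*.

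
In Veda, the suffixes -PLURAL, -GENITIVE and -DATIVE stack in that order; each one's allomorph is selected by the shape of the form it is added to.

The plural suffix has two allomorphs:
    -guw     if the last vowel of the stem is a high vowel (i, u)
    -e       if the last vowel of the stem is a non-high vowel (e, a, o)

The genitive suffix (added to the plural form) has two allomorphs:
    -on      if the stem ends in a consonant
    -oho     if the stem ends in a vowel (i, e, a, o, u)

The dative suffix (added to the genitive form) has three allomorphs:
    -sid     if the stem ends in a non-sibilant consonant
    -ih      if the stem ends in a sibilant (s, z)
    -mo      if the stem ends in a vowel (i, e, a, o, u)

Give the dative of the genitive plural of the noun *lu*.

luguwonsid

*lu*: last vowel = /u/, a high vowel → -guw → *luguw*.
The plural form *luguw* — final sound /w/ (a consonant) → -on → *luguwon*.
Since the final sound of the genitive form *luguwon* is /n/ (a non-sibilant consonant), it takes -sid, giving *luguwonsid*.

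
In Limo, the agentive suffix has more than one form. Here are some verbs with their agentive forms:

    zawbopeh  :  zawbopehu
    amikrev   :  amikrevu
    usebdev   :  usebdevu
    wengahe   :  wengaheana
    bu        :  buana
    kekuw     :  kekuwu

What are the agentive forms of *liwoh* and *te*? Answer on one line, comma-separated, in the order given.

The pattern is consonant vs. vowel: -u when the stem ends in a consonant (*zawbopeh*, *amikrev*, *usebdev*, *kekuw*); -ana when the stem ends in a vowel (*wengahe*, *bu*).
The final sound of *liwoh* is /h/, which is a consonant, so the suffix is -u, giving *liwohu*.
The final sound of *te* is /e/, which is a vowel, so the suffix is -ana, giving *teana*.

liwohu, teana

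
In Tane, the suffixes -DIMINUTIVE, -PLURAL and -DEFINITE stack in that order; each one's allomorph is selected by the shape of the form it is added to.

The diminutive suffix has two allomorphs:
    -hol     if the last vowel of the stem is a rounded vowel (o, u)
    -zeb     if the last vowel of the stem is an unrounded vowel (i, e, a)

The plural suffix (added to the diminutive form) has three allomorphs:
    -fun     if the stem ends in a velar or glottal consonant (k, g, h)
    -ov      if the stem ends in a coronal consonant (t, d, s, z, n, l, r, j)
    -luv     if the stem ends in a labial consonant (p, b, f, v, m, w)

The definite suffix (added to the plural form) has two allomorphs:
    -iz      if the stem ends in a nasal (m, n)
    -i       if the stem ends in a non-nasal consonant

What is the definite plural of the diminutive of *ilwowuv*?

*ilwowuv*: last vowel = /u/, a rounded vowel → -hol → *ilwowuvhol*.
The final consonant of the diminutive form *ilwowuvhol* is /l/, which is coronal, so the plural suffix is -ov, giving *ilwowuvholov*.
Since the final consonant of the plural form *ilwowuvholov* is /v/ (non-nasal), it takes -i, giving *ilwowuvholovi*.

ilwowuvholovi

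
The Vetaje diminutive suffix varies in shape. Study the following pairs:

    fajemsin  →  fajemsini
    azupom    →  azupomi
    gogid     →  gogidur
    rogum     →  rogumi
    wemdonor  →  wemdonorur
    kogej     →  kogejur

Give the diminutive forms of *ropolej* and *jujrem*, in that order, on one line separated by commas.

The suffix is conditioned by the final consonant: -i when the stem ends in a nasal (*fajemsin*, *azupom*, *rogum*); -ur when the stem ends in a non-nasal consonant (*gogid*, *wemdonor*, *kogej*).
*ropolej*: final consonant = /j/, non-nasal → -ur → *ropolejur*.
*jujrem* — final consonant /m/ (a nasal) → -i → *jujremi*.

ropolejur, jujremi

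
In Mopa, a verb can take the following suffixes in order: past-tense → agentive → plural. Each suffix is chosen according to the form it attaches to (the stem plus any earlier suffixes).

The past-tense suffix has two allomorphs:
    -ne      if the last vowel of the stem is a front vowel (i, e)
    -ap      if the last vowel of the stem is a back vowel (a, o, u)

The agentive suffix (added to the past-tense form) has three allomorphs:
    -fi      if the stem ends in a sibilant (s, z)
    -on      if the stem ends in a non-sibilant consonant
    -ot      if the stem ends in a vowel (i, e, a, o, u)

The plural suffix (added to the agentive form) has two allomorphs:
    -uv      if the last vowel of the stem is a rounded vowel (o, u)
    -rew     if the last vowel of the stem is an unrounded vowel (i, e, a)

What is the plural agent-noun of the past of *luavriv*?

Since the last vowel of *luavriv* is /i/ (a front vowel), it takes -ne, giving *luavrivne*.
The final sound of the past-tense form *luavrivne* is /e/, which is a vowel, so the agentive suffix is -ot, giving *luavrivneot*.
The agentive form *luavrivneot*: last vowel = /o/, a rounded vowel → -uv → *luavrivneotuv*.

luavrivneotuv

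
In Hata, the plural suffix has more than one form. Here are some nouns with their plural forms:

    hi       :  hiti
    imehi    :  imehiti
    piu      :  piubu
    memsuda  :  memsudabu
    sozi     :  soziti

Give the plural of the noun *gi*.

The alternation tracks the last vowel of the stem — -ti when the last vowel of the stem is a front vowel (*hi*, *imehi*, *sozi*); -bu when the last vowel of the stem is a back vowel (*piu*, *memsuda*).
Since the last vowel of *gi* is /i/ (a front vowel), it takes -ti, giving *giti*.

giti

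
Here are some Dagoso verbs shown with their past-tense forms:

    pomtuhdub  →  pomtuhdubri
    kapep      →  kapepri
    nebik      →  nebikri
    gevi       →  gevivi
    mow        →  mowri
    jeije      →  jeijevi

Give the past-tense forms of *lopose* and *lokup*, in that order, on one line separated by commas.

loposevi, lokupri

The suffix is conditioned by the final sound: -ri when the stem ends in a consonant (*pomtuhdub*, *kapep*, *nebik*, *mow*); -vi when the stem ends in a vowel (*gevi*, *jeije*).
*lopose* — final sound /e/ (a vowel) → -vi → *loposevi*.
*lokup*: final sound = /p/, a consonant → -ri → *lokupri*.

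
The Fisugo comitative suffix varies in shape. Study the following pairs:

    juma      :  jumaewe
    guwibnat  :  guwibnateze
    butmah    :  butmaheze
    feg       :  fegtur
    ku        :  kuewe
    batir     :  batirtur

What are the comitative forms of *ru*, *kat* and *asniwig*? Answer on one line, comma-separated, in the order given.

ruewe, kateze, asniwigtur

The alternation tracks the final sound of the stem — -eze when the stem ends in a voiceless consonant (*guwibnat*, *butmah*); -tur when the stem ends in a voiced consonant (*feg*, *batir*); -ewe when the stem ends in a vowel (*juma*, *ku*).
*ru*: final sound = /u/, a vowel → -ewe → *ruewe*.
The final sound of *kat* is /t/, which is a voiceless consonant, so the suffix is -eze, giving *kateze*.
Since the final sound of *asniwig* is /g/ (a voiced consonant), it takes -tur, giving *asniwigtur*.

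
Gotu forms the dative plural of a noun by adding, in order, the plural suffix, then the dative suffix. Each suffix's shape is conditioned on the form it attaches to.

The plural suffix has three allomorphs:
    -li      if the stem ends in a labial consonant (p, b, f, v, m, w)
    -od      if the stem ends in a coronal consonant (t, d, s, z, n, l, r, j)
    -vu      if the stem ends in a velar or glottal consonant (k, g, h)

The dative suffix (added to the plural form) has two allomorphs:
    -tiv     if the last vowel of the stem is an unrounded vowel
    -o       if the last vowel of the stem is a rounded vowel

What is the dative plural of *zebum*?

*zebum*: final consonant = /m/, labial → -li → *zebumli*.
The last vowel of the plural form *zebumli* is /i/, which is an unrounded vowel, so the dative suffix is -tiv, giving *zebumlitiv*.

zebumlitiv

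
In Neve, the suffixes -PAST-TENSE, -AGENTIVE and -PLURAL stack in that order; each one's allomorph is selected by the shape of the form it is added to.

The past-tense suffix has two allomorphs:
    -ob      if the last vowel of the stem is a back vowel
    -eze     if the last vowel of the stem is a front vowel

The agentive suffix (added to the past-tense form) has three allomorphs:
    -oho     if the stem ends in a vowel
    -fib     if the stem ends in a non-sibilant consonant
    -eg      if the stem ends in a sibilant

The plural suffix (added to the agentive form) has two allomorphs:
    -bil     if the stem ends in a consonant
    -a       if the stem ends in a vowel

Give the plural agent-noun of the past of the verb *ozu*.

*ozu* — last vowel /u/ (a back vowel) → -ob → *ozuob*.
The past-tense form *ozuob*: final sound = /b/, a non-sibilant consonant → -fib → *ozuobfib*.
The final sound of the agentive form *ozuobfib* is /b/, which is a consonant, so the plural suffix is -bil, giving *ozuobfibbil*.

ozuobfibbil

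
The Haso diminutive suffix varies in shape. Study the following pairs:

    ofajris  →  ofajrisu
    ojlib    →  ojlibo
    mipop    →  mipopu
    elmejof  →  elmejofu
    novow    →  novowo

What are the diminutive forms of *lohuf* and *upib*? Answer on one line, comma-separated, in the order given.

lohufu, upibo

The suffix is conditioned by the final consonant: -u when the stem ends in a voiceless consonant (*ofajris*, *mipop*, *elmejof*); -o when the stem ends in a voiced consonant (*ojlib*, *novow*).
*lohuf*: final consonant = /f/, voiceless → -u → *lohufu*.
Since the final consonant of *upib* is /b/ (voiced), it takes -o, giving *upibo*.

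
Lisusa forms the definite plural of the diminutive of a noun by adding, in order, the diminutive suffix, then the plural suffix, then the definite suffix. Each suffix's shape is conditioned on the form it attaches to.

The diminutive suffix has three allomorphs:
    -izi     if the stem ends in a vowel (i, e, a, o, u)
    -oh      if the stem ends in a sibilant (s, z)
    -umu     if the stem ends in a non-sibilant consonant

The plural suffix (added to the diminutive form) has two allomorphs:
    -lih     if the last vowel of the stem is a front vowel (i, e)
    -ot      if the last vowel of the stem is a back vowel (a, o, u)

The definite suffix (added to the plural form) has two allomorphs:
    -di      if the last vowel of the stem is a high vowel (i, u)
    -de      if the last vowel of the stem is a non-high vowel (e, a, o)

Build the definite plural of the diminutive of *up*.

upumuotde

*up*: final sound = /p/, a non-sibilant consonant → -umu → *upumu*.
The last vowel of the diminutive form *upumu* is /u/, which is a back vowel, so the plural suffix is -ot, giving *upumuot*.
The last vowel of the plural form *upumuot* is /o/, which is a non-high vowel, so the definite suffix is -de, giving *upumuotde*.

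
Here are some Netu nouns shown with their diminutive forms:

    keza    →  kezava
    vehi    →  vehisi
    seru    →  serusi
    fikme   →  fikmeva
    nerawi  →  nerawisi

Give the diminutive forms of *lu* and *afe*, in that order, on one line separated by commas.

lusi, afeva

The pattern is height harmony: -si when the last vowel of the stem is a high vowel (*vehi*, *seru*, *nerawi*); -va when the last vowel of the stem is a non-high vowel (*keza*, *fikme*).
*lu*: last vowel = /u/, a high vowel → -si → *lusi*.
*afe* — last vowel /e/ (a non-high vowel) → -va → *afeva*.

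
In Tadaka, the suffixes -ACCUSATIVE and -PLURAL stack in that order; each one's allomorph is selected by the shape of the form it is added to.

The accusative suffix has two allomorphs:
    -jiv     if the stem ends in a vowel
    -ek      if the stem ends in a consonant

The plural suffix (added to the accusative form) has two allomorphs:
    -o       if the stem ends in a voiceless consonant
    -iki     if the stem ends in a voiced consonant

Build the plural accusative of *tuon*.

The final sound of *tuon* is /n/, which is a consonant, so the accusative suffix is -ek, giving *tuonek*.
The accusative form *tuonek*: final consonant = /k/, voiceless → -o → *tuoneko*.

tuoneko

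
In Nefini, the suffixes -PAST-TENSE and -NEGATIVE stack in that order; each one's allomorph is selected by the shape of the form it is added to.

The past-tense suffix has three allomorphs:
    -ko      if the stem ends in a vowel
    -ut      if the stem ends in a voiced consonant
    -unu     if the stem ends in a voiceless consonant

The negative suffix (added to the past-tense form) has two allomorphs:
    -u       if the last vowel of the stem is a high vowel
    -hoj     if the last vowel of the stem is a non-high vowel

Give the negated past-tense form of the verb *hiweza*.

hiwezakohoj

The final sound of *hiweza* is /a/, which is a vowel, so the past-tense suffix is -ko, giving *hiwezako*.
Since the last vowel of the past-tense form *hiwezako* is /o/ (a non-high vowel), it takes -hoj, giving *hiwezakohoj*.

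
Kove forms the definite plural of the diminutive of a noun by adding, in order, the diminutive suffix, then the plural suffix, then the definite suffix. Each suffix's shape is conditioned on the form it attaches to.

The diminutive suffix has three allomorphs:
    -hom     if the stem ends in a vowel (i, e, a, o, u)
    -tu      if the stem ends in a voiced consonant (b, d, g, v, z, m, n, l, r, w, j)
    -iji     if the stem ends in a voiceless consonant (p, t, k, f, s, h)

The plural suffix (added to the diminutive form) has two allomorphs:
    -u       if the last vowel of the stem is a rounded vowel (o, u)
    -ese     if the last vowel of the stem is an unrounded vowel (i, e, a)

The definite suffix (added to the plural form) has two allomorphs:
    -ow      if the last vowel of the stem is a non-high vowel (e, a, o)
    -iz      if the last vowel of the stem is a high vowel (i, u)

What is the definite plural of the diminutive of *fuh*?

*fuh* — final sound /h/ (a voiceless consonant) → -iji → *fuhiji*.
Since the last vowel of the diminutive form *fuhiji* is /i/ (an unrounded vowel), it takes -ese, giving *fuhijiese*.
The plural form *fuhijiese* — last vowel /e/ (a non-high vowel) → -ow → *fuhijieseow*.

fuhijieseow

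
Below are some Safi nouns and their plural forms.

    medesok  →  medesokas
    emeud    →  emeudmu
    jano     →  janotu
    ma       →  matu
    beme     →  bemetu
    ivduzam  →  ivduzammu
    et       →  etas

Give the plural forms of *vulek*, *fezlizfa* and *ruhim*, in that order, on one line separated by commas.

The pattern is voicing of the final sound: -as when the stem ends in a voiceless consonant (*medesok*, *et*); -mu when the stem ends in a voiced consonant (*emeud*, *ivduzam*); -tu when the stem ends in a vowel (*jano*, *ma*, *beme*).
The final sound of *vulek* is /k/, which is a voiceless consonant, so the suffix is -as, giving *vulekas*.
The final sound of *fezlizfa* is /a/, which is a vowel, so the suffix is -tu, giving *fezlizfatu*.
Since the final sound of *ruhim* is /m/ (a voiced consonant), it takes -mu, giving *ruhimmu*.

vulekas, fezlizfatu, ruhimmu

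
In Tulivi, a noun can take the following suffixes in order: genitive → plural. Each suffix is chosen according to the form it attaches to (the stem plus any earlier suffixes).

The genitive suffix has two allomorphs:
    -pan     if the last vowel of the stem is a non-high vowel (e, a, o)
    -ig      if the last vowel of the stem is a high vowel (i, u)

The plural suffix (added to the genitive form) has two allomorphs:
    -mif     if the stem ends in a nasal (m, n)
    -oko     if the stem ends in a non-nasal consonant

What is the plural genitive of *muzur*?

*muzur*: last vowel = /u/, a high vowel → -ig → *muzurig*.
The genitive form *muzurig* — final consonant /g/ (non-nasal) → -oko → *muzurigoko*.

muzurigoko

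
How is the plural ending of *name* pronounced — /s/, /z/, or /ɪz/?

The stem *name* ends in a voiced non-sibilant sound.
The plural suffix surfaces as /ɪz/ after sibilants, /s/ after other voiceless consonants, and /z/ after other voiced sounds.
So the plural -s on *name* is pronounced /z/.

/z/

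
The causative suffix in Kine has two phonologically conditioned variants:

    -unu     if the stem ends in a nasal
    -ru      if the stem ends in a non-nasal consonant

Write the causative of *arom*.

aromunu

Since the final consonant of *arom* is /m/ (a nasal), it takes -unu, giving *aromunu*.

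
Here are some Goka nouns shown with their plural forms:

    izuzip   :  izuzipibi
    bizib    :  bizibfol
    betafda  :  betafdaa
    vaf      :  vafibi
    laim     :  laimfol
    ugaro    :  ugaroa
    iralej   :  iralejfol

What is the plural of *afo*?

afoa

Looking at the final sound of each stem: -ibi when the stem ends in a voiceless consonant (*izuzip*, *vaf*); -fol when the stem ends in a voiced consonant (*bizib*, *laim*, *iralej*); -a when the stem ends in a vowel (*betafda*, *ugaro*).
*afo* — final sound /o/ (a vowel) → -a → *afoa*.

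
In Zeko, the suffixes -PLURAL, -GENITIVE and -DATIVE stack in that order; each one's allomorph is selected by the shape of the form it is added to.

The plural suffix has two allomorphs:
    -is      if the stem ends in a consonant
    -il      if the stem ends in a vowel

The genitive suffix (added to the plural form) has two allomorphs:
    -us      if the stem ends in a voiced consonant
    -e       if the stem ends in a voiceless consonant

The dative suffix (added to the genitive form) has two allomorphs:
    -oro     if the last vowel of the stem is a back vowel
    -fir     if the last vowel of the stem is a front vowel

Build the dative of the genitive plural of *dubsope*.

dubsopeilusoro

*dubsope* — final sound /e/ (a vowel) → -il → *dubsopeil*.
The final consonant of the plural form *dubsopeil* is /l/, which is voiced, so the genitive suffix is -us, giving *dubsopeilus*.
The genitive form *dubsopeilus* — last vowel /u/ (a back vowel) → -oro → *dubsopeilusoro*.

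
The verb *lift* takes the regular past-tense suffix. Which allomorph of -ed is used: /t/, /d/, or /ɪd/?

/ɪd/

The stem *lift* ends in /t/ or /d/.
The -ed suffix is realized as /ɪd/ after /t, d/; as /t/ after other voiceless consonants; and as /d/ after other voiced sounds.
So -ed on *lift* is pronounced /ɪd/.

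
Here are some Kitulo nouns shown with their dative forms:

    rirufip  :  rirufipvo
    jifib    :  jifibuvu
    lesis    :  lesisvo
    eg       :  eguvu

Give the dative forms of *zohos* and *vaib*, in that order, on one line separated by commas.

Looking at the final consonant of each stem: -vo when the stem ends in a voiceless consonant (*rirufip*, *lesis*); -uvu when the stem ends in a voiced consonant (*jifib*, *eg*).
The final consonant of *zohos* is /s/, which is voiceless, so the suffix is -vo, giving *zohosvo*.
*vaib*: final consonant = /b/, voiced → -uvu → *vaibuvu*.

zohosvo, vaibuvu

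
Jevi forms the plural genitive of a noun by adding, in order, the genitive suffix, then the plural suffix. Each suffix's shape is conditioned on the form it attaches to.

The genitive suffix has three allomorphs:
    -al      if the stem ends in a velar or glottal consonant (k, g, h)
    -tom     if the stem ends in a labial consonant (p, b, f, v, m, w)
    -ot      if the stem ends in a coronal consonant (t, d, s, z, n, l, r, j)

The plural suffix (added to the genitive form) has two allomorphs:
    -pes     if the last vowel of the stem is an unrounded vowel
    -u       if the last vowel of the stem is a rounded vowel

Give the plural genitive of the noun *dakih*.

Since the final consonant of *dakih* is /h/ (velar/glottal), it takes -al, giving *dakihal*.
The genitive form *dakihal* — last vowel /a/ (an unrounded vowel) → -pes → *dakihalpes*.

dakihalpes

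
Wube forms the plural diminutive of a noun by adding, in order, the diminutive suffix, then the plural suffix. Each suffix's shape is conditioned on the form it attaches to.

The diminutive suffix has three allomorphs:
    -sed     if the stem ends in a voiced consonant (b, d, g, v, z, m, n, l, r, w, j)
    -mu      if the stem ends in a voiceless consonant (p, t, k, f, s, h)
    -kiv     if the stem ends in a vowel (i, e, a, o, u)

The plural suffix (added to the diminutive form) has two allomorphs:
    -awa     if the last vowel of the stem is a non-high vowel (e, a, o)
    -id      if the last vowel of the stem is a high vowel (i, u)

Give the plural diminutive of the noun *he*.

The final sound of *he* is /e/, which is a vowel, so the diminutive suffix is -kiv, giving *hekiv*.
The diminutive form *hekiv*: last vowel = /i/, a high vowel → -id → *hekivid*.

hekivid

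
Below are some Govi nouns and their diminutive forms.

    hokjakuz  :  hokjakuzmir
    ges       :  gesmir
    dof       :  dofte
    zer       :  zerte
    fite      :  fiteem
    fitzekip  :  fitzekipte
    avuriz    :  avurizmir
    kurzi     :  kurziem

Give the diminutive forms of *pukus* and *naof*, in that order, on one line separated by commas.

The pattern is sibilance of the final sound: -mir when the stem ends in a sibilant (*hokjakuz*, *ges*, *avuriz*); -te when the stem ends in a non-sibilant consonant (*dof*, *zer*, *fitzekip*); -em when the stem ends in a vowel (*fite*, *kurzi*).
*pukus*: final sound = /s/, a sibilant → -mir → *pukusmir*.
The final sound of *naof* is /f/, which is a non-sibilant consonant, so the suffix is -te, giving *naofte*.

pukusmir, naofte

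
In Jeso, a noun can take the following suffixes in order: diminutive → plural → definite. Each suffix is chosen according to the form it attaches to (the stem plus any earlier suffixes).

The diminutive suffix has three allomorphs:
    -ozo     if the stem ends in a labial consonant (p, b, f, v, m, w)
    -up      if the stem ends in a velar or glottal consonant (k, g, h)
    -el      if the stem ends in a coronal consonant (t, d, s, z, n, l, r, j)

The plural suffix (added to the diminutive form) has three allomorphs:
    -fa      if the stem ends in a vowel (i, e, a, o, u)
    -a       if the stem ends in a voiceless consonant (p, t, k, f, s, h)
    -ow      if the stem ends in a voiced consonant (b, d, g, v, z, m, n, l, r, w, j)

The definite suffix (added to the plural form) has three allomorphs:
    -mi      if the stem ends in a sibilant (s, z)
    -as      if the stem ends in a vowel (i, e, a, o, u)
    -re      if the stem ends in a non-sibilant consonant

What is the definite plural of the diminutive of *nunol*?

*nunol* — final consonant /l/ (coronal) → -el → *nunolel*.
Since the final sound of the diminutive form *nunolel* is /l/ (a voiced consonant), it takes -ow, giving *nunolelow*.
The plural form *nunolelow*: final sound = /w/, a non-sibilant consonant → -re → *nunolelowre*.

nunolelowre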